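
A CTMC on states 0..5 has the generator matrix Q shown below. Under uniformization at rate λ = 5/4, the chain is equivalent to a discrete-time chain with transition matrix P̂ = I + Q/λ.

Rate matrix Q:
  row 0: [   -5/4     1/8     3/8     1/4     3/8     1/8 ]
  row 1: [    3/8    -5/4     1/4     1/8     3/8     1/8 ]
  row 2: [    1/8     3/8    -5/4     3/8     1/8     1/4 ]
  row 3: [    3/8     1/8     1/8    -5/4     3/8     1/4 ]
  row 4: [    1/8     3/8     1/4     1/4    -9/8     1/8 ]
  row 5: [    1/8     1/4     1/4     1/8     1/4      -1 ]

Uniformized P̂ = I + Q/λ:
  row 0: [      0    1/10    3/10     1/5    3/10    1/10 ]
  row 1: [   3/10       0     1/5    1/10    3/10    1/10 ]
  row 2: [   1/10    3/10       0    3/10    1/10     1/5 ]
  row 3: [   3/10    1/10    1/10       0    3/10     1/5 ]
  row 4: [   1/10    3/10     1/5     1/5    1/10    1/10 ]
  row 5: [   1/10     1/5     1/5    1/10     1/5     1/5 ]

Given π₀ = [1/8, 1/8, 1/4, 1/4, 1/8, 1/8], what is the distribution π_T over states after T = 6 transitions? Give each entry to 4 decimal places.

t=0: π = [0.1250, 0.1250, 0.2500, 0.2500, 0.1250, 0.1250]
t=1: π = [0.1625, 0.1750, 0.1375, 0.1500, 0.2125, 0.1625]
t=2: π = [0.1488, 0.1688, 0.1738, 0.1500, 0.2138, 0.1450]
t=3: π = [0.1489, 0.1751, 0.1651, 0.1560, 0.2080, 0.1469]
t=4: π = [0.1513, 0.1718, 0.1663, 0.1531, 0.2107, 0.1468]
t=5: π = [0.1498, 0.1729, 0.1666, 0.1541, 0.2099, 0.1466]
t=6: π = [0.1504, 0.1727, 0.1663, 0.1539, 0.2100, 0.1467]

π = [0.1504, 0.1727, 0.1663, 0.1539, 0.2100, 0.1467]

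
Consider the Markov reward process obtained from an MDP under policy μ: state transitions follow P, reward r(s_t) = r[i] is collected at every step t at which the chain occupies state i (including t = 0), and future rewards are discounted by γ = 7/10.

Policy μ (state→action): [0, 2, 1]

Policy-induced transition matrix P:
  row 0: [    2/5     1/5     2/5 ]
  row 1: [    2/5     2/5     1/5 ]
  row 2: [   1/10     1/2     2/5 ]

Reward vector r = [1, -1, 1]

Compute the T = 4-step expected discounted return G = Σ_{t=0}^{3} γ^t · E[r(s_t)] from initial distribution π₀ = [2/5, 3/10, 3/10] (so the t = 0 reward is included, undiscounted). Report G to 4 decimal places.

t=0: π = [0.4000, 0.3000, 0.3000], E[r] = 0.4000, γ^t·E[r] = 0.400000, running G = 0.400000
t=1: π = [0.3100, 0.3500, 0.3400], E[r] = 0.3000, γ^t·E[r] = 0.210000, running G = 0.610000
t=2: π = [0.2980, 0.3720, 0.3300], E[r] = 0.2560, γ^t·E[r] = 0.125440, running G = 0.735440
t=3: π = [0.3010, 0.3734, 0.3256], E[r] = 0.2532, γ^t·E[r] = 0.086848, running G = 0.822288

G = 0.8223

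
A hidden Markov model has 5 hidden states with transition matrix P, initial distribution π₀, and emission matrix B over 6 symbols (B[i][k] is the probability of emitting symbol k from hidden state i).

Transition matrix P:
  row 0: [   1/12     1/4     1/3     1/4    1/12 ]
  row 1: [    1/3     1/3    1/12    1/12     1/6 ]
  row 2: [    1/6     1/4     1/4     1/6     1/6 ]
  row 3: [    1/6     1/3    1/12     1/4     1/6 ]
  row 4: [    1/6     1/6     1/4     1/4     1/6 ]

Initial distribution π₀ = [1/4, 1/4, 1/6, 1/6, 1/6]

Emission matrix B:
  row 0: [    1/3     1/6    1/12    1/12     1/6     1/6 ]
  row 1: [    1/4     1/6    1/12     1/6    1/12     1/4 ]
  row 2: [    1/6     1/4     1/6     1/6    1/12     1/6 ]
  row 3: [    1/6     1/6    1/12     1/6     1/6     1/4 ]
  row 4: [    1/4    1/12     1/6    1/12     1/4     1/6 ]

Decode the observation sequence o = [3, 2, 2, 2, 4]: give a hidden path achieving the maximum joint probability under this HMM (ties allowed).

t=0: δ = [2.083e-02, 4.167e-02, 2.778e-02, 2.778e-02, 1.389e-02]  (obs o_0=3)
t=1: δ = [1.157e-03, 1.157e-03, 1.157e-03, 5.787e-04, 1.157e-03]  ψ = [1, 1, 0, 3, 1]  (obs o_1=2)
t=2: δ = [3.215e-05, 3.215e-05, 6.430e-05, 2.411e-05, 3.215e-05]  ψ = [1, 1, 0, 0, 1]  (obs o_2=2)
t=3: δ = [8.931e-07, 1.340e-06, 2.679e-06, 8.931e-07, 1.786e-06]  ψ = [1, 2, 2, 2, 2]  (obs o_3=2)
t=4: δ = [7.442e-08, 5.582e-08, 5.582e-08, 7.442e-08, 1.116e-07]  ψ = [1, 2, 2, 2, 2]  (obs o_4=4)
backtrack: best end state = 4; path = [1, 0, 2, 2, 4]

path = [1, 0, 2, 2, 4]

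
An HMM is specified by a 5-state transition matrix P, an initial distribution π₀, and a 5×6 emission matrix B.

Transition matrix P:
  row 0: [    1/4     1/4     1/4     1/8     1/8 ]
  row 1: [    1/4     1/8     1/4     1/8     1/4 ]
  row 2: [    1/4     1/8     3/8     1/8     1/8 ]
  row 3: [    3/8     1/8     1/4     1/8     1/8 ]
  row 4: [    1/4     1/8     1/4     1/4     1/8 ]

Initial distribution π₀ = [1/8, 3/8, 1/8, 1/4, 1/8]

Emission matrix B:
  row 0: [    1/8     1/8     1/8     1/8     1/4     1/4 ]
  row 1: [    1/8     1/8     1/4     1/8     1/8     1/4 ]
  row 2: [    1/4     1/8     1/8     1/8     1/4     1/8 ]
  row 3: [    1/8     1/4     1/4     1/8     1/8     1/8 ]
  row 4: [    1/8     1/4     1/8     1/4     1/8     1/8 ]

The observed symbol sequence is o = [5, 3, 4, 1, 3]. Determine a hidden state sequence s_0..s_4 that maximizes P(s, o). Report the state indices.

t=0: δ = [3.125e-02, 9.375e-02, 1.562e-02, 3.125e-02, 1.562e-02]  (obs o_0=5)
t=1: δ = [2.930e-03, 1.465e-03, 2.930e-03, 1.465e-03, 5.859e-03]  ψ = [1, 1, 1, 1, 1]  (obs o_1=3)
t=2: δ = [3.662e-04, 9.155e-05, 3.662e-04, 1.831e-04, 9.155e-05]  ψ = [4, 0, 4, 4, 4]  (obs o_2=4)
t=3: δ = [1.144e-05, 1.144e-05, 1.717e-05, 1.144e-05, 1.144e-05]  ψ = [0, 0, 2, 0, 0]  (obs o_3=1)
t=4: δ = [5.364e-07, 3.576e-07, 8.047e-07, 3.576e-07, 7.153e-07]  ψ = [2, 0, 2, 4, 1]  (obs o_4=3)
backtrack: best end state = 2; path = [1, 4, 2, 2, 2]

path = [1, 4, 2, 2, 2]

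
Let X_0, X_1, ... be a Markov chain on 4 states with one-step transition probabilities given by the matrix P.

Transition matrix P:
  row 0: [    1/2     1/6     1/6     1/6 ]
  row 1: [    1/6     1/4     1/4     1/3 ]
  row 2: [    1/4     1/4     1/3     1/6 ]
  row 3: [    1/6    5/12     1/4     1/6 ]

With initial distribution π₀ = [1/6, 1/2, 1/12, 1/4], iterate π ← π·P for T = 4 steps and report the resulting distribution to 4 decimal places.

t=0: π = [0.1667, 0.5000, 0.0833, 0.2500]
t=1: π = [0.2292, 0.2778, 0.2431, 0.2500]
t=2: π = [0.2633, 0.2726, 0.2512, 0.2130]
t=3: π = [0.2754, 0.2636, 0.2490, 0.2121]
t=4: π = [0.2792, 0.2624, 0.2478, 0.2106]

π = [0.2792, 0.2624, 0.2478, 0.2106]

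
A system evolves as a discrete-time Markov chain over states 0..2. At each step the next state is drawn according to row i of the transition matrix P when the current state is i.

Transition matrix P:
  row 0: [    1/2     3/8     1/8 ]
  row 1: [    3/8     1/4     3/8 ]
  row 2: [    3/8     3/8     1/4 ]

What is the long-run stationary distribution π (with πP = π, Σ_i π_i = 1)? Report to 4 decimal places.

Balance equations π_j = Σ_i π_i·P[i][j]:
  π_0 = 1/2·π_0 + 3/8·π_1 + 3/8·π_2
  π_1 = 3/8·π_0 + 1/4·π_1 + 3/8·π_2
  normalize: π_0 + π_1 + π_2 = 1
Solving the linear system gives exactly π = [3/7, 1/3, 5/21].

π = [0.4286, 0.3333, 0.2381]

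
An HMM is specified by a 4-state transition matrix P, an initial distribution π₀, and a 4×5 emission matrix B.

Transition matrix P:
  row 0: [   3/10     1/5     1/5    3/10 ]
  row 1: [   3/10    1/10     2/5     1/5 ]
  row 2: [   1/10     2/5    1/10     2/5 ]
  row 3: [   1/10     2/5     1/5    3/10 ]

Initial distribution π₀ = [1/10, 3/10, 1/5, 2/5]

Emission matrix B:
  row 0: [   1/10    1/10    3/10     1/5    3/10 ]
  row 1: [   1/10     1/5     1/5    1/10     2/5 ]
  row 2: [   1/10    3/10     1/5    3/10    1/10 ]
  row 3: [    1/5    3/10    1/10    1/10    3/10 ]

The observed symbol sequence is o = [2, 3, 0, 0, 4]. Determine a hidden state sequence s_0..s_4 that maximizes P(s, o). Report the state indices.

path = [1, 2, 3, 3, 1]

t=0: δ = [3.000e-02, 6.000e-02, 4.000e-02, 4.000e-02]  (obs o_0=2)
t=1: δ = [3.600e-03, 1.600e-03, 7.200e-03, 1.600e-03]  ψ = [1, 2, 1, 2]  (obs o_1=3)
t=2: δ = [1.080e-04, 2.880e-04, 7.200e-05, 5.760e-04]  ψ = [0, 2, 0, 2]  (obs o_2=0)
t=3: δ = [8.640e-06, 2.304e-05, 1.152e-05, 3.456e-05]  ψ = [1, 3, 1, 3]  (obs o_3=0)
t=4: δ = [2.074e-06, 5.530e-06, 9.216e-07, 3.110e-06]  ψ = [1, 3, 1, 3]  (obs o_4=4)
backtrack: best end state = 1; path = [1, 2, 3, 3, 1]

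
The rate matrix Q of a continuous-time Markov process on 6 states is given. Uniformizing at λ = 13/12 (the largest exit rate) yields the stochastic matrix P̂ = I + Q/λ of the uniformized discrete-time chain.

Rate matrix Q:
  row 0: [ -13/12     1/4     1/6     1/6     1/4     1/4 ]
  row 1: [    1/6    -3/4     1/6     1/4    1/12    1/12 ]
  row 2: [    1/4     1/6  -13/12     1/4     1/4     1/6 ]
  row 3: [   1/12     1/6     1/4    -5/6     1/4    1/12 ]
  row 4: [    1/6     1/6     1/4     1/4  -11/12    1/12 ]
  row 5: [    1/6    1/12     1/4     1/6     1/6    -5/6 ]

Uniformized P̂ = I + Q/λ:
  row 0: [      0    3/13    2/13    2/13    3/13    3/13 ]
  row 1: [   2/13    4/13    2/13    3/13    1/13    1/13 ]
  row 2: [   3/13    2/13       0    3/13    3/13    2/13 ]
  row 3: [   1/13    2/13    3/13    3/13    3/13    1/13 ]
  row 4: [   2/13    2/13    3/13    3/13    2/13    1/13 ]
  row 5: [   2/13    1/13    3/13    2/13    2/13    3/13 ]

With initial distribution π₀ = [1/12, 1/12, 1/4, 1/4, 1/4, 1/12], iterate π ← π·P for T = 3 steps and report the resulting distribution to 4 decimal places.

π = [0.1311, 0.1815, 0.1678, 0.2110, 0.1790, 0.1296]

t=0: π = [0.0833, 0.0833, 0.2500, 0.2500, 0.2500, 0.0833]
t=1: π = [0.1410, 0.1667, 0.1603, 0.2179, 0.1923, 0.1218]
t=2: π = [0.1277, 0.1810, 0.1701, 0.2106, 0.1810, 0.1297]
t=3: π = [0.1311, 0.1815, 0.1678, 0.2110, 0.1790, 0.1296]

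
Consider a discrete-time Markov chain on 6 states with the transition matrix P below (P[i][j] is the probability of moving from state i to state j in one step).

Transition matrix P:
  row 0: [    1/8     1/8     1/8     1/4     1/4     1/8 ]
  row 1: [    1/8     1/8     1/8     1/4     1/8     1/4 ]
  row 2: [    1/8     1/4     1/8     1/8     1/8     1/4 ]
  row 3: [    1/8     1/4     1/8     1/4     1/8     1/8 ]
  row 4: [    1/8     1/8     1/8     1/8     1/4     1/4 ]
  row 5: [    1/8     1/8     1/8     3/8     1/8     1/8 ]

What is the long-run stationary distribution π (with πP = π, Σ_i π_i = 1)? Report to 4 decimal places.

Balance equations π_j = Σ_i π_i·P[i][j]:
  π_0 = 1/8·π_0 + 1/8·π_1 + 1/8·π_2 + 1/8·π_3 + 1/8·π_4 + 1/8·π_5
  π_1 = 1/8·π_0 + 1/8·π_1 + 1/4·π_2 + 1/4·π_3 + 1/8·π_4 + 1/8·π_5
  π_2 = 1/8·π_0 + 1/8·π_1 + 1/8·π_2 + 1/8·π_3 + 1/8·π_4 + 1/8·π_5
  π_3 = 1/4·π_0 + 1/4·π_1 + 1/8·π_2 + 1/4·π_3 + 1/8·π_4 + 3/8·π_5
  π_4 = 1/4·π_0 + 1/8·π_1 + 1/8·π_2 + 1/8·π_3 + 1/4·π_4 + 1/8·π_5
  normalize: π_0 + π_1 + π_2 + π_3 + π_4 + π_5 = 1
Solving the linear system gives exactly π = [1/8, 87/511, 1/8, 969/4088, 9/56, 93/511].

π = [0.1250, 0.1703, 0.1250, 0.2370, 0.1607, 0.1820]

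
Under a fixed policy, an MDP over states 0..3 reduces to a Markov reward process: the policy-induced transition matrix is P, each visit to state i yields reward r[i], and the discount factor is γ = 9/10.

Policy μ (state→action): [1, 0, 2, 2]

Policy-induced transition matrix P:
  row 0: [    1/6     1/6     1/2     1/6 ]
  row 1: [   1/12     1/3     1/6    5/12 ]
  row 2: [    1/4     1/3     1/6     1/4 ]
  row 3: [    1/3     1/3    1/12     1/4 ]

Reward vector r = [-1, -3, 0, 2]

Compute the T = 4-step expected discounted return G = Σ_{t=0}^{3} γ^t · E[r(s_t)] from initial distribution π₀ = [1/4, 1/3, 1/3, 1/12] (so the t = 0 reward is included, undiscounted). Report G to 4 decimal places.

G = -2.3581

t=0: π = [0.2500, 0.3333, 0.3333, 0.0833], E[r] = -1.0833, γ^t·E[r] = -1.083333, running G = -1.083333
t=1: π = [0.1806, 0.2917, 0.2431, 0.2847], E[r] = -0.4861, γ^t·E[r] = -0.437500, running G = -1.520833
t=2: π = [0.2101, 0.3032, 0.2031, 0.2836], E[r] = -0.5527, γ^t·E[r] = -0.447656, running G = -1.968490
t=3: π = [0.2056, 0.2983, 0.2131, 0.2830], E[r] = -0.5345, γ^t·E[r] = -0.389637, running G = -2.358126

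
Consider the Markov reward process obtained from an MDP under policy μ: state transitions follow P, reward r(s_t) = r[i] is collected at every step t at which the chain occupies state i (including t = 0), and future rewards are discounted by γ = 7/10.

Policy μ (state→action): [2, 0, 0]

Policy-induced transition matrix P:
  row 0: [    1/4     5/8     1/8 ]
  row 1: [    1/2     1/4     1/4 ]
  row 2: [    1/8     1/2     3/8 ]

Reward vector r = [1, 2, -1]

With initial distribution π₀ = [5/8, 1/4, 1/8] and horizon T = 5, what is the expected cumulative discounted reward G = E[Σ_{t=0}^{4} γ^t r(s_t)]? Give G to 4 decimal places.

t=0: π = [0.6250, 0.2500, 0.1250], E[r] = 1.0000, γ^t·E[r] = 1.000000, running G = 1.000000
t=1: π = [0.2969, 0.5156, 0.1875], E[r] = 1.1406, γ^t·E[r] = 0.798438, running G = 1.798438
t=2: π = [0.3555, 0.4082, 0.2363], E[r] = 0.9355, γ^t·E[r] = 0.458418, running G = 2.256855
t=3: π = [0.3225, 0.4424, 0.2351], E[r] = 0.9722, γ^t·E[r] = 0.333454, running G = 2.590309
t=4: π = [0.3312, 0.4297, 0.2391], E[r] = 0.9516, γ^t·E[r] = 0.228472, running G = 2.818781

G = 2.8188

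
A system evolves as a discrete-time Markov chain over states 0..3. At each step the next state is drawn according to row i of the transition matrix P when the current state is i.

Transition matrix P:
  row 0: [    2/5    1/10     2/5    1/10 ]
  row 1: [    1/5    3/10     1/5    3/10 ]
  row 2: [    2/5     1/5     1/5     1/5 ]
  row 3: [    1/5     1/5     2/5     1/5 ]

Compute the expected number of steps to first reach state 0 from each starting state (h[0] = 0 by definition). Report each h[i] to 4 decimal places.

h = [0.0000, 4.0000, 3.2143, 3.8571]

First-step conditioning: h[0] = 0; for i ≠ 0, h[i] = 1 + Σ_k P[i][k]·h[k].
  h[1] = 1 + 3/10·h[1] + 1/5·h[2] + 3/10·h[3]
  h[2] = 1 + 1/5·h[1] + 1/5·h[2] + 1/5·h[3]
  h[3] = 1 + 1/5·h[1] + 2/5·h[2] + 1/5·h[3]
Solving the 3×3 linear system over states ≠ 0 gives exactly h = [0, 4, 45/14, 27/7] (h[0] = 0 is the target).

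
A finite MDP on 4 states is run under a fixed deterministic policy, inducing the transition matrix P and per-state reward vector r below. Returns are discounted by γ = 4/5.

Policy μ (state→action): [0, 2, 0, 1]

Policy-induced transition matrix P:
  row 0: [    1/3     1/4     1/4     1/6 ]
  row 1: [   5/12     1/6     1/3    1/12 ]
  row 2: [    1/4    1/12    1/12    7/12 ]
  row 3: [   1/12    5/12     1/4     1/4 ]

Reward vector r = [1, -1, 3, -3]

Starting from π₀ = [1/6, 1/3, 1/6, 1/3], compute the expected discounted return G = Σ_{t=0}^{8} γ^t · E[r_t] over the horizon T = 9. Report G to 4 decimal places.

t=0: π = [0.1667, 0.3333, 0.1667, 0.3333], E[r] = -0.6667, γ^t·E[r] = -0.666667, running G = -0.666667
t=1: π = [0.2639, 0.2500, 0.2500, 0.2361], E[r] = 0.0556, γ^t·E[r] = 0.044444, running G = -0.622222
t=2: π = [0.2743, 0.2269, 0.2292, 0.2697], E[r] = -0.0741, γ^t·E[r] = -0.047407, running G = -0.669630
t=3: π = [0.2657, 0.2378, 0.2307, 0.2657], E[r] = -0.0772, γ^t·E[r] = -0.039506, running G = -0.709136
t=4: π = [0.2675, 0.2360, 0.2314, 0.2651], E[r] = -0.0698, γ^t·E[r] = -0.028576, running G = -0.737712
t=5: π = [0.2674, 0.2360, 0.2311, 0.2655], E[r] = -0.0717, γ^t·E[r] = -0.023489, running G = -0.761201
t=6: π = [0.2674, 0.2361, 0.2311, 0.2654], E[r] = -0.0715, γ^t·E[r] = -0.018753, running G = -0.779954
t=7: π = [0.2674, 0.2360, 0.2311, 0.2654], E[r] = -0.0715, γ^t·E[r] = -0.014990, running G = -0.794944
t=8: π = [0.2674, 0.2360, 0.2311, 0.2654], E[r] = -0.0715, γ^t·E[r] = -0.011996, running G = -0.806940

G = -0.8069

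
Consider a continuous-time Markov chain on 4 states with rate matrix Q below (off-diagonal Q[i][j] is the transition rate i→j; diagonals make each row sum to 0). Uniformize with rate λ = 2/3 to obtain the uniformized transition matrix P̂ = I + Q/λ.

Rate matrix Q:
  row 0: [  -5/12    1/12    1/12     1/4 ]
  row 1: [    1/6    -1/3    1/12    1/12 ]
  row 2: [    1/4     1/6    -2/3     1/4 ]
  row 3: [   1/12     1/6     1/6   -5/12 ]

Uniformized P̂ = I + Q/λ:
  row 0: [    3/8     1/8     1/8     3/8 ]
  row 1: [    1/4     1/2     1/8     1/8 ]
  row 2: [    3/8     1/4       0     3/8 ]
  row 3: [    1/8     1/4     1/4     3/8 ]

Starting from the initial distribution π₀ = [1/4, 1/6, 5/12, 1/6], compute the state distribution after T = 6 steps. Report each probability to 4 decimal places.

π = [0.2631, 0.2895, 0.1448, 0.3027]

t=0: π = [0.2500, 0.1667, 0.4167, 0.1667]
t=1: π = [0.3125, 0.2604, 0.0938, 0.3333]
t=2: π = [0.2591, 0.2760, 0.1549, 0.3099]
t=3: π = [0.2630, 0.2866, 0.1444, 0.3060]
t=4: π = [0.2627, 0.2888, 0.1452, 0.3033]
t=5: π = [0.2631, 0.2894, 0.1448, 0.3028]
t=6: π = [0.2631, 0.2895, 0.1448, 0.3027]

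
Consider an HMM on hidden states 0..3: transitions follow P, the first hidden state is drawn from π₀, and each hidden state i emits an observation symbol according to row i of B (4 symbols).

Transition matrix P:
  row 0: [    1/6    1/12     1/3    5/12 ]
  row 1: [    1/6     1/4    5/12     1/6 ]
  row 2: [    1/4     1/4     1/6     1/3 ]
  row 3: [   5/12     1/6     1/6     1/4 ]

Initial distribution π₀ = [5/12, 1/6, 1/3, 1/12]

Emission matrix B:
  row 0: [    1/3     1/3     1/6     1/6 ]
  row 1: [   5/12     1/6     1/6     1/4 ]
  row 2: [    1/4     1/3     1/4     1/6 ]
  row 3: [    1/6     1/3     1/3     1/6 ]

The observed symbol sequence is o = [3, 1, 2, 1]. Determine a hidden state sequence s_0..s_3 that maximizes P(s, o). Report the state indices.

t=0: δ = [6.944e-02, 4.167e-02, 5.556e-02, 1.389e-02]  (obs o_0=3)
t=1: δ = [4.630e-03, 2.315e-03, 7.716e-03, 9.645e-03]  ψ = [2, 2, 0, 0]  (obs o_1=1)
t=2: δ = [6.698e-04, 3.215e-04, 4.019e-04, 8.573e-04]  ψ = [3, 2, 3, 2]  (obs o_2=2)
t=3: δ = [1.191e-04, 2.381e-05, 7.442e-05, 9.303e-05]  ψ = [3, 3, 0, 0]  (obs o_3=1)
backtrack: best end state = 0; path = [0, 2, 3, 0]

path = [0, 2, 3, 0]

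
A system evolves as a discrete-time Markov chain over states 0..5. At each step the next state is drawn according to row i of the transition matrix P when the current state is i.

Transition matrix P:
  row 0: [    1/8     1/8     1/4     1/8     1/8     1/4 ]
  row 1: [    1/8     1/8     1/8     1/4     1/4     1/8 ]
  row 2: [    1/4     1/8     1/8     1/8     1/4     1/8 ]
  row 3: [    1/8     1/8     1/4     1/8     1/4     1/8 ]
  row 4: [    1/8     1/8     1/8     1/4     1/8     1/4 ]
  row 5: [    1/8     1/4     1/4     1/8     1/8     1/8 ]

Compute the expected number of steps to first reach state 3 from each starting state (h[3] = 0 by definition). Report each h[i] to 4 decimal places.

h = [6.0835, 5.2499, 6.0103, 0.0000, 5.3322, 5.9909]

First-step conditioning: h[3] = 0; for i ≠ 3, h[i] = 1 + Σ_k P[i][k]·h[k].
  h[0] = 1 + 1/8·h[0] + 1/8·h[1] + 1/4·h[2] + 1/8·h[4] + 1/4·h[5]
  h[1] = 1 + 1/8·h[0] + 1/8·h[1] + 1/8·h[2] + 1/4·h[4] + 1/8·h[5]
  h[2] = 1 + 1/4·h[0] + 1/8·h[1] + 1/8·h[2] + 1/4·h[4] + 1/8·h[5]
  h[4] = 1 + 1/8·h[0] + 1/8·h[1] + 1/8·h[2] + 1/8·h[4] + 1/4·h[5]
  h[5] = 1 + 1/8·h[0] + 1/4·h[1] + 1/4·h[2] + 1/8·h[4] + 1/8·h[5]
Solving the 5×5 linear system over states ≠ 3 gives exactly h = [10640/1749, 9182/1749, 3504/583, 0, 9326/1749, 10478/1749] (h[3] = 0 is the target).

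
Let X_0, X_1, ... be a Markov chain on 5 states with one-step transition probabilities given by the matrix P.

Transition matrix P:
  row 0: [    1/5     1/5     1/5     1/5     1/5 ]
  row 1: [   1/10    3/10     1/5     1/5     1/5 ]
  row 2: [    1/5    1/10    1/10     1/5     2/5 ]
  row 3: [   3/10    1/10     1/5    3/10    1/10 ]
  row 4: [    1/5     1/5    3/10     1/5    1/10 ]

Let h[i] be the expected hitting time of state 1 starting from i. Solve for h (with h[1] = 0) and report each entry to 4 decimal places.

First-step conditioning: h[1] = 0; for i ≠ 1, h[i] = 1 + Σ_k P[i][k]·h[k].
  h[0] = 1 + 1/5·h[0] + 1/5·h[2] + 1/5·h[3] + 1/5·h[4]
  h[2] = 1 + 1/5·h[0] + 1/10·h[2] + 1/5·h[3] + 2/5·h[4]
  h[3] = 1 + 3/10·h[0] + 1/5·h[2] + 3/10·h[3] + 1/10·h[4]
  h[4] = 1 + 1/5·h[0] + 3/10·h[2] + 1/5·h[3] + 1/10·h[4]
Solving the 4×4 linear system over states ≠ 1 gives exactly h = [1071/169, 0, 90/13, 1189/169, 1080/169] (h[1] = 0 is the target).

h = [6.3373, 0.0000, 6.9231, 7.0355, 6.3905]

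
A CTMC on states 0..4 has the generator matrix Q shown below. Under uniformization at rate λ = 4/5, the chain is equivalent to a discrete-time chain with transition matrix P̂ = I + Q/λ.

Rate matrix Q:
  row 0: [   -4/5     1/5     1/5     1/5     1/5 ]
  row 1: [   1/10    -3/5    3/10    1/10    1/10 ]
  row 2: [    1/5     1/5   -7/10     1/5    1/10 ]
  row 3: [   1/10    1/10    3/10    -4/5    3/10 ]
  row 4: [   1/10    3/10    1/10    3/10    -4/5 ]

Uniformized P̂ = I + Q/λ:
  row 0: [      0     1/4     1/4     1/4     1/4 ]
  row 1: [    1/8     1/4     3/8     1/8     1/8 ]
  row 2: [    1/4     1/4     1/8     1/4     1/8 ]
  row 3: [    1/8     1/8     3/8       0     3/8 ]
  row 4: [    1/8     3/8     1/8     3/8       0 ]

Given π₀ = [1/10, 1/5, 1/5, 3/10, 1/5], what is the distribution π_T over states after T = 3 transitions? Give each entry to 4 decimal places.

t=0: π = [0.1000, 0.2000, 0.2000, 0.3000, 0.2000]
t=1: π = [0.1375, 0.2375, 0.2625, 0.1750, 0.1875]
t=2: π = [0.1406, 0.2516, 0.2453, 0.2000, 0.1625]
t=3: π = [0.1381, 0.2453, 0.2555, 0.1889, 0.1723]

π = [0.1381, 0.2453, 0.2555, 0.1889, 0.1723]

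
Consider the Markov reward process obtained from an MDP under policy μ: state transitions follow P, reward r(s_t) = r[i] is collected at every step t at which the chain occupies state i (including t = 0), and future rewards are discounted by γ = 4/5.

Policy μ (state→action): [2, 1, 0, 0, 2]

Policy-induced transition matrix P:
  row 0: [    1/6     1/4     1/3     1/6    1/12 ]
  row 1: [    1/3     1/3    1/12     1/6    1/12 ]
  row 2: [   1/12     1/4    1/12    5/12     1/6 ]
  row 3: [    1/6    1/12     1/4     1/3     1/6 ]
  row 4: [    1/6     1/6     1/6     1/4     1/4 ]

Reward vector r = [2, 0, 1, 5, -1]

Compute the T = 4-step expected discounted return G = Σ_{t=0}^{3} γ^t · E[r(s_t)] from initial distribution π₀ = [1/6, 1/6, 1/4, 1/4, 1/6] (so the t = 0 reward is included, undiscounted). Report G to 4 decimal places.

G = 5.1447

t=0: π = [0.1667, 0.1667, 0.2500, 0.2500, 0.1667], E[r] = 1.6667, γ^t·E[r] = 1.666667, running G = 1.666667
t=1: π = [0.1736, 0.2083, 0.1806, 0.2847, 0.1528], E[r] = 1.7986, γ^t·E[r] = 1.438889, running G = 3.105556
t=2: π = [0.1863, 0.2072, 0.1869, 0.2720, 0.1476], E[r] = 1.7720, γ^t·E[r] = 1.134074, running G = 4.239630
t=3: π = [0.1856, 0.2096, 0.1875, 0.2710, 0.1462], E[r] = 1.7677, γ^t·E[r] = 0.905086, running G = 5.144716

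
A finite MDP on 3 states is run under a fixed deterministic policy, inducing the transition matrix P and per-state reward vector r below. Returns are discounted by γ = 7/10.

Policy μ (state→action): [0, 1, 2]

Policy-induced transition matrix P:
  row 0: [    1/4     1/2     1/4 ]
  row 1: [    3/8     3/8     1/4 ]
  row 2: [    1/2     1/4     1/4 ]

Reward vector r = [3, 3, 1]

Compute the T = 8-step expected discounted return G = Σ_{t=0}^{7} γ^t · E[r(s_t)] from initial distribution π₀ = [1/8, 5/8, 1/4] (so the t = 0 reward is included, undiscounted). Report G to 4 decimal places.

G = 7.8529

t=0: π = [0.1250, 0.6250, 0.2500], E[r] = 2.5000, γ^t·E[r] = 2.500000, running G = 2.500000
t=1: π = [0.3906, 0.3594, 0.2500], E[r] = 2.5000, γ^t·E[r] = 1.750000, running G = 4.250000
t=2: π = [0.3574, 0.3926, 0.2500], E[r] = 2.5000, γ^t·E[r] = 1.225000, running G = 5.475000
t=3: π = [0.3616, 0.3884, 0.2500], E[r] = 2.5000, γ^t·E[r] = 0.857500, running G = 6.332500
t=4: π = [0.3611, 0.3889, 0.2500], E[r] = 2.5000, γ^t·E[r] = 0.600250, running G = 6.932750
t=5: π = [0.3611, 0.3889, 0.2500], E[r] = 2.5000, γ^t·E[r] = 0.420175, running G = 7.352925
t=6: π = [0.3611, 0.3889, 0.2500], E[r] = 2.5000, γ^t·E[r] = 0.294123, running G = 7.647048
t=7: π = [0.3611, 0.3889, 0.2500], E[r] = 2.5000, γ^t·E[r] = 0.205886, running G = 7.852933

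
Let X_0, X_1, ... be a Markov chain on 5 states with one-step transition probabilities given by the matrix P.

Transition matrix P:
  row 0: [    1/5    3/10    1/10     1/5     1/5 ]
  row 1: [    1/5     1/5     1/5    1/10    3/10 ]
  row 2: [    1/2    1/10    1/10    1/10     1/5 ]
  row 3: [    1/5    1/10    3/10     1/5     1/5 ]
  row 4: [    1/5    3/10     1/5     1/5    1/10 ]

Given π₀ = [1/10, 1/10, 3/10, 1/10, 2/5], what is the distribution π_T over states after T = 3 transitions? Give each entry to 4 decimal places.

t=0: π = [0.1000, 0.1000, 0.3000, 0.1000, 0.4000]
t=1: π = [0.2900, 0.2100, 0.1700, 0.1600, 0.1700]
t=2: π = [0.2510, 0.2130, 0.1700, 0.1620, 0.2040]
t=3: π = [0.2510, 0.2123, 0.1741, 0.1617, 0.2009]

π = [0.2510, 0.2123, 0.1741, 0.1617, 0.2009]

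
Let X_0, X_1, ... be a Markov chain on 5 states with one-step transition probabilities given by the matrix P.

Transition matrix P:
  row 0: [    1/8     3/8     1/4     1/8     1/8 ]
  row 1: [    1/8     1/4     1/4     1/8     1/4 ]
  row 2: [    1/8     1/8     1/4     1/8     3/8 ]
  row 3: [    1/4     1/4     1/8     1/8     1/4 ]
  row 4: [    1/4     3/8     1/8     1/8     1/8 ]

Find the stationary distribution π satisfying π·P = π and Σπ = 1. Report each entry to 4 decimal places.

π = [0.1689, 0.2736, 0.2061, 0.1250, 0.2264]

Balance equations π_j = Σ_i π_i·P[i][j]:
  π_0 = 1/8·π_0 + 1/8·π_1 + 1/8·π_2 + 1/4·π_3 + 1/4·π_4
  π_1 = 3/8·π_0 + 1/4·π_1 + 1/8·π_2 + 1/4·π_3 + 3/8·π_4
  π_2 = 1/4·π_0 + 1/4·π_1 + 1/4·π_2 + 1/8·π_3 + 1/8·π_4
  π_3 = 1/8·π_0 + 1/8·π_1 + 1/8·π_2 + 1/8·π_3 + 1/8·π_4
  normalize: π_0 + π_1 + π_2 + π_3 + π_4 = 1
Solving the linear system gives exactly π = [25/148, 81/296, 61/296, 1/8, 67/296].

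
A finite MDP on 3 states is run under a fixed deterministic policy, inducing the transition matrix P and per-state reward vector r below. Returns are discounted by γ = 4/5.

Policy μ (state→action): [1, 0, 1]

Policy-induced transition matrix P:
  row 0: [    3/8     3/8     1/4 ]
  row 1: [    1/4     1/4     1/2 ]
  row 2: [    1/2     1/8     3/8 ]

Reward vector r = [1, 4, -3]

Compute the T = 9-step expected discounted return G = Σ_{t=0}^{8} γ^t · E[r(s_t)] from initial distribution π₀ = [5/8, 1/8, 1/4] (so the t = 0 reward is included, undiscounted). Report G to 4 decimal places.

t=0: π = [0.6250, 0.1250, 0.2500], E[r] = 0.3750, γ^t·E[r] = 0.375000, running G = 0.375000
t=1: π = [0.3906, 0.2969, 0.3125], E[r] = 0.6406, γ^t·E[r] = 0.512500, running G = 0.887500
t=2: π = [0.3770, 0.2598, 0.3633], E[r] = 0.3262, γ^t·E[r] = 0.208750, running G = 1.096250
t=3: π = [0.3879, 0.2517, 0.3604], E[r] = 0.3137, γ^t·E[r] = 0.160625, running G = 1.256875
t=4: π = [0.3886, 0.2534, 0.3580], E[r] = 0.3285, γ^t·E[r] = 0.134538, running G = 1.391413
t=5: π = [0.3881, 0.2538, 0.3581], E[r] = 0.3290, γ^t·E[r] = 0.107821, running G = 1.499234
t=6: π = [0.3880, 0.2537, 0.3582], E[r] = 0.3284, γ^t·E[r] = 0.086076, running G = 1.585310
t=7: π = [0.3881, 0.2537, 0.3582], E[r] = 0.3283, γ^t·E[r] = 0.068855, running G = 1.654165
t=8: π = [0.3881, 0.2537, 0.3582], E[r] = 0.3284, γ^t·E[r] = 0.055089, running G = 1.709254

G = 1.7093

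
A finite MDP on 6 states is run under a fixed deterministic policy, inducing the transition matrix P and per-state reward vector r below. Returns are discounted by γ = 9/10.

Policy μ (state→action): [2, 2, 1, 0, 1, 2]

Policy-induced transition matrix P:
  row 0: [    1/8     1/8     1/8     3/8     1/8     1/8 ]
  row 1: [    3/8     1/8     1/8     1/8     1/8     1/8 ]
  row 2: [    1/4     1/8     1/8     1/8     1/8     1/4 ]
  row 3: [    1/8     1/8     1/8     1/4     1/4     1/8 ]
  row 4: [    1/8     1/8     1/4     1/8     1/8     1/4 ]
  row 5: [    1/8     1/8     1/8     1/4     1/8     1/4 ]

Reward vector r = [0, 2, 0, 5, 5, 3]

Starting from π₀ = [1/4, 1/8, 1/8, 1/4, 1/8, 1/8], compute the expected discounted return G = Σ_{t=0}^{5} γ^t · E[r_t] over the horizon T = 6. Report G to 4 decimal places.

t=0: π = [0.2500, 0.1250, 0.1250, 0.2500, 0.1250, 0.1250], E[r] = 2.5000, γ^t·E[r] = 2.500000, running G = 2.500000
t=1: π = [0.1719, 0.1250, 0.1406, 0.2344, 0.1563, 0.1719], E[r] = 2.7188, γ^t·E[r] = 2.446875, running G = 4.946875
t=2: π = [0.1738, 0.1250, 0.1445, 0.2188, 0.1543, 0.1836], E[r] = 2.6660, γ^t·E[r] = 2.159473, running G = 7.106348
t=3: π = [0.1743, 0.1250, 0.1443, 0.2188, 0.1523, 0.1853], E[r] = 2.6614, γ^t·E[r] = 1.940144, running G = 9.046491
t=4: π = [0.1743, 0.1250, 0.1440, 0.2191, 0.1523, 0.1852], E[r] = 2.6629, γ^t·E[r] = 1.747111, running G = 10.793602
t=5: π = [0.1743, 0.1250, 0.1440, 0.2191, 0.1524, 0.1852], E[r] = 2.6631, γ^t·E[r] = 1.572535, running G = 12.366137

G = 12.3661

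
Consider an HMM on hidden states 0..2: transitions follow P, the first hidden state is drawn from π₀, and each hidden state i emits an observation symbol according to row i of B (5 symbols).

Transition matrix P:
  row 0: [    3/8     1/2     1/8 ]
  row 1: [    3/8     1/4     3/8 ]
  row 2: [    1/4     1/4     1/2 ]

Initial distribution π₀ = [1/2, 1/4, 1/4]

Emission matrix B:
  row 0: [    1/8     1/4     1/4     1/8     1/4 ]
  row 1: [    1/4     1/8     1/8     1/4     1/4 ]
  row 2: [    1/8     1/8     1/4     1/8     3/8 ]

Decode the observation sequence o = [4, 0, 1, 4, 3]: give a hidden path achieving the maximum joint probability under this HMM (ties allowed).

path = [0, 1, 0, 0, 1]

t=0: δ = [1.250e-01, 6.250e-02, 9.375e-02]  (obs o_0=4)
t=1: δ = [5.859e-03, 1.562e-02, 5.859e-03]  ψ = [0, 0, 2]  (obs o_1=0)
t=2: δ = [1.465e-03, 4.883e-04, 7.324e-04]  ψ = [1, 1, 1]  (obs o_2=1)
t=3: δ = [1.373e-04, 1.831e-04, 1.373e-04]  ψ = [0, 0, 2]  (obs o_3=4)
t=4: δ = [8.583e-06, 1.717e-05, 8.583e-06]  ψ = [1, 0, 1]  (obs o_4=3)
backtrack: best end state = 1; path = [0, 1, 0, 0, 1]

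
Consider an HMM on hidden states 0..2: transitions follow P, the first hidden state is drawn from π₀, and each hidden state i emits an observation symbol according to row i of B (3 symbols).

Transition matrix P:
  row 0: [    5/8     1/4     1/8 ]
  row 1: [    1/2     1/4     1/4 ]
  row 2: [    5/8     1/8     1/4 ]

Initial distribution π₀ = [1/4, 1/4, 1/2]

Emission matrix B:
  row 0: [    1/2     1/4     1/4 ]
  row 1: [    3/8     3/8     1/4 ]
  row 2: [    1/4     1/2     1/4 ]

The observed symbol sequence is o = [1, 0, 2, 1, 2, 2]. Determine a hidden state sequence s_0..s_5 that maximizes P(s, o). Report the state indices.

path = [2, 0, 0, 0, 0, 0]

t=0: δ = [6.250e-02, 9.375e-02, 2.500e-01]  (obs o_0=1)
t=1: δ = [7.812e-02, 1.172e-02, 1.562e-02]  ψ = [2, 2, 2]  (obs o_1=0)
t=2: δ = [1.221e-02, 4.883e-03, 2.441e-03]  ψ = [0, 0, 0]  (obs o_2=2)
t=3: δ = [1.907e-03, 1.144e-03, 7.629e-04]  ψ = [0, 0, 0]  (obs o_3=1)
t=4: δ = [2.980e-04, 1.192e-04, 7.153e-05]  ψ = [0, 0, 1]  (obs o_4=2)
t=5: δ = [4.657e-05, 1.863e-05, 9.313e-06]  ψ = [0, 0, 0]  (obs o_5=2)
backtrack: best end state = 0; path = [2, 0, 0, 0, 0, 0]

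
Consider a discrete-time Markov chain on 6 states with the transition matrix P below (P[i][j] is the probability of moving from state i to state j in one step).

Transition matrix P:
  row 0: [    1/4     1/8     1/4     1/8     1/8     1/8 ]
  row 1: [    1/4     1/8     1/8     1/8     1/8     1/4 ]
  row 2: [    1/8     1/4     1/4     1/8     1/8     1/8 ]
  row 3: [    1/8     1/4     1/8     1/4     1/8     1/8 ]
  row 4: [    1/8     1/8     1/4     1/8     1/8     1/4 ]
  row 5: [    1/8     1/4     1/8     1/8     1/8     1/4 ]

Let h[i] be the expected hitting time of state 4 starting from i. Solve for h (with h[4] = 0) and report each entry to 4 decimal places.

h = [8.0000, 8.0000, 8.0000, 8.0000, 0.0000, 8.0000]

First-step conditioning: h[4] = 0; for i ≠ 4, h[i] = 1 + Σ_k P[i][k]·h[k].
  h[0] = 1 + 1/4·h[0] + 1/8·h[1] + 1/4·h[2] + 1/8·h[3] + 1/8·h[5]
  h[1] = 1 + 1/4·h[0] + 1/8·h[1] + 1/8·h[2] + 1/8·h[3] + 1/4·h[5]
  h[2] = 1 + 1/8·h[0] + 1/4·h[1] + 1/4·h[2] + 1/8·h[3] + 1/8·h[5]
  h[3] = 1 + 1/8·h[0] + 1/4·h[1] + 1/8·h[2] + 1/4·h[3] + 1/8·h[5]
  h[5] = 1 + 1/8·h[0] + 1/4·h[1] + 1/8·h[2] + 1/8·h[3] + 1/4·h[5]
Solving the 5×5 linear system over states ≠ 4 gives exactly h = [8, 8, 8, 8, 0, 8] (h[4] = 0 is the target).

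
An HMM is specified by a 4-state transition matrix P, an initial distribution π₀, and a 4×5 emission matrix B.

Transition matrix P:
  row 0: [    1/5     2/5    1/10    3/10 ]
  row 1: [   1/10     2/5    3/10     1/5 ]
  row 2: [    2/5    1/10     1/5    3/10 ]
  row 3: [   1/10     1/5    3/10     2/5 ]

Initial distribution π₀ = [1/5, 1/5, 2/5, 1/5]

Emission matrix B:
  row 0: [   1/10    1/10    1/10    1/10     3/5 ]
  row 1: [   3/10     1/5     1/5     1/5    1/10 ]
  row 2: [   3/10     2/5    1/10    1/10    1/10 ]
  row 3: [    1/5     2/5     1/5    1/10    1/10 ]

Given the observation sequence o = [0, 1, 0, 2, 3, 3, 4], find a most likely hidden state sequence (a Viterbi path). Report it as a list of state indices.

t=0: δ = [2.000e-02, 6.000e-02, 1.200e-01, 4.000e-02]  (obs o_0=0)
t=1: δ = [4.800e-03, 4.800e-03, 9.600e-03, 1.440e-02]  ψ = [2, 1, 2, 2]  (obs o_1=1)
t=2: δ = [3.840e-04, 8.640e-04, 1.296e-03, 1.152e-03]  ψ = [2, 3, 3, 3]  (obs o_2=0)
t=3: δ = [5.184e-05, 6.912e-05, 3.456e-05, 9.216e-05]  ψ = [2, 1, 3, 3]  (obs o_3=2)
t=4: δ = [1.382e-06, 5.530e-06, 2.765e-06, 3.686e-06]  ψ = [2, 1, 3, 3]  (obs o_4=3)
t=5: δ = [1.106e-07, 4.424e-07, 1.659e-07, 1.475e-07]  ψ = [2, 1, 1, 3]  (obs o_5=3)
t=6: δ = [3.981e-08, 1.769e-08, 1.327e-08, 8.847e-09]  ψ = [2, 1, 1, 1]  (obs o_6=4)
backtrack: best end state = 0; path = [2, 3, 1, 1, 1, 2, 0]

path = [2, 3, 1, 1, 1, 2, 0]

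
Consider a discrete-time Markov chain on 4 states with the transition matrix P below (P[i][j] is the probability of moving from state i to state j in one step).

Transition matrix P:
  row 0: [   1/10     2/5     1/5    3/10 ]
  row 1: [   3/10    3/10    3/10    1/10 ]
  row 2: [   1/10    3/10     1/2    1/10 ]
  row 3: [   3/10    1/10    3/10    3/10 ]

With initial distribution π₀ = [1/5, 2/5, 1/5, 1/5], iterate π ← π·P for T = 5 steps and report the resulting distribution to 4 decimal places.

t=0: π = [0.2000, 0.4000, 0.2000, 0.2000]
t=1: π = [0.2200, 0.2800, 0.3200, 0.1800]
t=2: π = [0.1920, 0.2860, 0.3420, 0.1800]
t=3: π = [0.1932, 0.2832, 0.3492, 0.1744]
t=4: π = [0.1915, 0.2844, 0.3505, 0.1735]
t=5: π = [0.1916, 0.2844, 0.3510, 0.1730]

π = [0.1916, 0.2844, 0.3510, 0.1730]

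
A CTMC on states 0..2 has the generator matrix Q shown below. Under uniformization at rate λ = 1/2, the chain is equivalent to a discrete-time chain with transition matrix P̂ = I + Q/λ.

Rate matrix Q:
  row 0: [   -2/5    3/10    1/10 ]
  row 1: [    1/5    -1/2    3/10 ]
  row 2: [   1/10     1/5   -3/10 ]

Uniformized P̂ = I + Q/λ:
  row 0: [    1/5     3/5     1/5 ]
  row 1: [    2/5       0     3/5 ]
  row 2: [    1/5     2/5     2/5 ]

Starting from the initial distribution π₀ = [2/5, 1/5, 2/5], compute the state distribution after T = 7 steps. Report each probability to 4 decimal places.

π = [0.2643, 0.3245, 0.4112]

t=0: π = [0.4000, 0.2000, 0.4000]
t=1: π = [0.2400, 0.4000, 0.3600]
t=2: π = [0.2800, 0.2880, 0.4320]
t=3: π = [0.2576, 0.3408, 0.4016]
t=4: π = [0.2682, 0.3152, 0.4166]
t=5: π = [0.2630, 0.3276, 0.4094]
t=6: π = [0.2655, 0.3216, 0.4129]
t=7: π = [0.2643, 0.3245, 0.4112]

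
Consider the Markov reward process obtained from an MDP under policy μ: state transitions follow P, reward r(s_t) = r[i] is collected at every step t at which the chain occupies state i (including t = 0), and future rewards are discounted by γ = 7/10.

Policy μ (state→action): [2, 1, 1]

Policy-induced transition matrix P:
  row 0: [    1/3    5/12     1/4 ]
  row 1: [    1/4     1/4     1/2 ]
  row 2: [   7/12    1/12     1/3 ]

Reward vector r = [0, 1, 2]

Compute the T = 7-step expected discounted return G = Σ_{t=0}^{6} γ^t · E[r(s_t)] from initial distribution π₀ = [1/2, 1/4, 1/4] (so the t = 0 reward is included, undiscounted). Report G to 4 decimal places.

G = 2.7113

t=0: π = [0.5000, 0.2500, 0.2500], E[r] = 0.7500, γ^t·E[r] = 0.750000, running G = 0.750000
t=1: π = [0.3750, 0.2917, 0.3333], E[r] = 0.9583, γ^t·E[r] = 0.670833, running G = 1.420833
t=2: π = [0.3924, 0.2569, 0.3507], E[r] = 0.9583, γ^t·E[r] = 0.469583, running G = 1.890417
t=3: π = [0.3996, 0.2569, 0.3435], E[r] = 0.9439, γ^t·E[r] = 0.323746, running G = 2.214163
t=4: π = [0.3978, 0.2594, 0.3429], E[r] = 0.9451, γ^t·E[r] = 0.226912, running G = 2.441074
t=5: π = [0.3974, 0.2592, 0.3434], E[r] = 0.9460, γ^t·E[r] = 0.158990, running G = 2.600064
t=6: π = [0.3976, 0.2590, 0.3434], E[r] = 0.9458, γ^t·E[r] = 0.111274, running G = 2.711339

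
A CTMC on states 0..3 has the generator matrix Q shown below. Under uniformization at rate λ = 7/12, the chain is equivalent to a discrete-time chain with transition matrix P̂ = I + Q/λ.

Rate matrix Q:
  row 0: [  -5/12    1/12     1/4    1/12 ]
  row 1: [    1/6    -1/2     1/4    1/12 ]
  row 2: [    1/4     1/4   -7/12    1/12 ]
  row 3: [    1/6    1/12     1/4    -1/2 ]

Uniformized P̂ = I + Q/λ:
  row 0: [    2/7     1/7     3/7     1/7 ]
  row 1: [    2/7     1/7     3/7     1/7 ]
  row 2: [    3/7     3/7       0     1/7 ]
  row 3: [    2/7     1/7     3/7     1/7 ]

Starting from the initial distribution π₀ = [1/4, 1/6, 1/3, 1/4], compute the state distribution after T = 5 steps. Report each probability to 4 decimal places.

t=0: π = [0.2500, 0.1667, 0.3333, 0.2500]
t=1: π = [0.3333, 0.2381, 0.2857, 0.1429]
t=2: π = [0.3265, 0.2245, 0.3061, 0.1429]
t=3: π = [0.3294, 0.2303, 0.2974, 0.1429]
t=4: π = [0.3282, 0.2278, 0.3011, 0.1429]
t=5: π = [0.3287, 0.2289, 0.2995, 0.1429]

π = [0.3287, 0.2289, 0.2995, 0.1429]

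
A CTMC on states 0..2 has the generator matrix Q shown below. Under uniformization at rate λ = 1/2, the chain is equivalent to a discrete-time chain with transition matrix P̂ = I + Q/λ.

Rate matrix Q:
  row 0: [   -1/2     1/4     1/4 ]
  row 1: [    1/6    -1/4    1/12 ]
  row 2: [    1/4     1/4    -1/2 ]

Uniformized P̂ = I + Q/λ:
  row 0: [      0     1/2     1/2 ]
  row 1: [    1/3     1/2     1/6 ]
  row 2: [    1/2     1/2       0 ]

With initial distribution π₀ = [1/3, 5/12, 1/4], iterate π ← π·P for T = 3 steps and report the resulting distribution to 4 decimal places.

t=0: π = [0.3333, 0.4167, 0.2500]
t=1: π = [0.2639, 0.5000, 0.2361]
t=2: π = [0.2847, 0.5000, 0.2153]
t=3: π = [0.2743, 0.5000, 0.2257]

π = [0.2743, 0.5000, 0.2257]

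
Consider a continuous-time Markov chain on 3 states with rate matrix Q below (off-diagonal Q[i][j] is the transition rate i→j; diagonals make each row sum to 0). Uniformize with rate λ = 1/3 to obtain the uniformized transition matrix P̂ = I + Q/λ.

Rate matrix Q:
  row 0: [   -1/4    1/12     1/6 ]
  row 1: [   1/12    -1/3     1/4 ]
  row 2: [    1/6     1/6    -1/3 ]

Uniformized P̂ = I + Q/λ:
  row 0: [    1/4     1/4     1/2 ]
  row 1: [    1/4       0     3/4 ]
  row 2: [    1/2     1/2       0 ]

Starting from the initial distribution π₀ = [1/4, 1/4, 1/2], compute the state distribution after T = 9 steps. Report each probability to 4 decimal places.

π = [0.3457, 0.2772, 0.3771]

t=0: π = [0.2500, 0.2500, 0.5000]
t=1: π = [0.3750, 0.3125, 0.3125]
t=2: π = [0.3281, 0.2500, 0.4219]
t=3: π = [0.3555, 0.2930, 0.3516]
t=4: π = [0.3379, 0.2646, 0.3975]
t=5: π = [0.3494, 0.2832, 0.3674]
t=6: π = [0.3419, 0.2711, 0.3871]
t=7: π = [0.3468, 0.2790, 0.3742]
t=8: π = [0.3436, 0.2738, 0.3826]
t=9: π = [0.3457, 0.2772, 0.3771]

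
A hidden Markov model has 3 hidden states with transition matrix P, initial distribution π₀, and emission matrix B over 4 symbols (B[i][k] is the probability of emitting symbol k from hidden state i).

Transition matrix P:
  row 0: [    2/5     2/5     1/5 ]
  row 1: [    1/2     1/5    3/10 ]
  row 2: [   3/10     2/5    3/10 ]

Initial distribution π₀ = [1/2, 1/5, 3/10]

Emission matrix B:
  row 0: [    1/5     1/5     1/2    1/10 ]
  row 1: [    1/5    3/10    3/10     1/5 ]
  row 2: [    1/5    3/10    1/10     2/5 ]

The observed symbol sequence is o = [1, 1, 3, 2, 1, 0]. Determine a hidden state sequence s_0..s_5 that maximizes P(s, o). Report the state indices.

t=0: δ = [1.000e-01, 6.000e-02, 9.000e-02]  (obs o_0=1)
t=1: δ = [8.000e-03, 1.200e-02, 8.100e-03]  ψ = [0, 0, 2]  (obs o_1=1)
t=2: δ = [6.000e-04, 6.480e-04, 1.440e-03]  ψ = [1, 2, 1]  (obs o_2=3)
t=3: δ = [2.160e-04, 1.728e-04, 4.320e-05]  ψ = [2, 2, 2]  (obs o_3=2)
t=4: δ = [1.728e-05, 2.592e-05, 1.555e-05]  ψ = [0, 0, 1]  (obs o_4=1)
t=5: δ = [2.592e-06, 1.382e-06, 1.555e-06]  ψ = [1, 0, 1]  (obs o_5=0)
backtrack: best end state = 0; path = [0, 1, 2, 0, 1, 0]

path = [0, 1, 2, 0, 1, 0]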